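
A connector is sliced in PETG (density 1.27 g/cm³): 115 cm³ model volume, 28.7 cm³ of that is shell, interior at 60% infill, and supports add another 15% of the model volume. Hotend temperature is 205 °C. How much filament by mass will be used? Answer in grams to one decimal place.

124.1 g

Infill region = 115 − 28.7, so 86.3 cm³.
Deposited infill = 0.60 × 86.3 = 51.78 cm³.
Support: 0.15 × 115 → 17.25 cm³.
Total extruded: 28.7 + 51.78 + 17.25 → 97.73 cm³.
Mass: 97.73 × 1.27 → 124.1171 g.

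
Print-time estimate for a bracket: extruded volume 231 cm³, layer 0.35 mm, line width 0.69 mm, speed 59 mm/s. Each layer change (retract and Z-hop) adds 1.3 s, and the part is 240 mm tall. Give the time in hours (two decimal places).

Line area = 0.35 × 0.69 = 0.2415 mm².
Toolpath length = 231 cm³ / 0.2415 mm² = 231000 / 0.2415 = 956521.7 mm.
Extrusion time = 956521.7 / 59 = 16212.2 s.
Number of layers: 240 / 0.35 → 686 (rounded up).
Z-hop total = 686 × 1.3 = 891.8 s.
Altogether 16212.2 + 891.8 = 17104 s, i.e. 4.75 hours.

4.75 hours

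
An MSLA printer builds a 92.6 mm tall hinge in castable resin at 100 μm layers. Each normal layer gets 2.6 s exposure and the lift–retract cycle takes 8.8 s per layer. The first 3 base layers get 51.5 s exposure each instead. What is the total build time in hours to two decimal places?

2.97 hours

Layer count = ceil(92.6 / 0.1) = 926.
Bottom layers = 3 × (51.5 + 8.8) = 180.9 s.
Remaining layers = 923 × (2.6 + 8.8) = 10522.2 s.
Total = 180.9 + 10522.2 = 10703.1 s = 2.97 hours.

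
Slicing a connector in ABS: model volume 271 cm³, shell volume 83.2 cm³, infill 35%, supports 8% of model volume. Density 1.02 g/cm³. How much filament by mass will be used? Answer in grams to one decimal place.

174.0 g

Interior volume = 271 − 83.2, so 187.8 cm³.
Infill volume = 0.35 × 187.8, so 65.73 cm³.
Support: 0.08 × 271 → 21.68 cm³.
Deposited volume = 83.2 + 65.73 + 21.68, so 170.61 cm³.
Mass = 170.61 × 1.02 = 174.0222 g.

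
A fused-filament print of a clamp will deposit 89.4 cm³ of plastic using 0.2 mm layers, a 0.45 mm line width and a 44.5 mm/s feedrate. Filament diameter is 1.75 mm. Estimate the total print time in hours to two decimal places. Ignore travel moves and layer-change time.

6.20 hours

Line area = 0.2 × 0.45, so 0.09 mm².
Path length: 89400 mm³ / 0.09 mm² → 993333.3 mm.
Time extruding = 993333.3 / 44.5, so 22322.1 s.
That's 22322.1 s → 6.20 hours.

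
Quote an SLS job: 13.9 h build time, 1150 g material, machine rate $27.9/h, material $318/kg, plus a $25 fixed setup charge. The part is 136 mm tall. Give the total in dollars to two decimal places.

Machine cost: 27.9 × 13.9 → $387.81.
Material charge: 318 × 1150/1000 → $365.70.
Adding setup: 387.81 + 365.70 + 25 → $778.51.

$778.51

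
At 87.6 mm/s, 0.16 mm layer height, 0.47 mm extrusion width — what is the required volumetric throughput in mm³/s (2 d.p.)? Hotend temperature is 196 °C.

6.59

Bead cross-section = 0.16 × 0.47, so 0.0752 mm².
Volumetric flow = 87.6 × 0.0752 = 6.59 mm³/s.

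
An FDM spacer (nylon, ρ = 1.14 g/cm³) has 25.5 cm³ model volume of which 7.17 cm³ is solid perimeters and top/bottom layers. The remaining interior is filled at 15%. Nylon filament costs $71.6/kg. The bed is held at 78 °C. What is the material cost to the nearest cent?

Infill region = 25.5 − 7.17 = 18.33 cm³.
Infill deposited = 0.15 × 18.33, so 2.7495 cm³.
Total printed volume = 7.17 + 2.7495, so 9.9195 cm³.
Mass = 9.9195 × 1.14 = 11.30823 g.
At $71.6/kg: 11.30823/1000 × 71.6 = $0.81.

$0.81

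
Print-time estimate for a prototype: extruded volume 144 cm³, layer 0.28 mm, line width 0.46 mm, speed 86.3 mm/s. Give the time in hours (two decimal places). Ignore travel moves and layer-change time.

Bead cross-section: 0.28 × 0.46 → 0.1288 mm².
Toolpath length = 144 cm³ / 0.1288 mm² = 144000 / 0.1288 = 1118012.4 mm.
Print-move time = 1118012.4 / 86.3 = 12955 s.
In the requested units: 12955 s = 3.60 hours.

3.60 hours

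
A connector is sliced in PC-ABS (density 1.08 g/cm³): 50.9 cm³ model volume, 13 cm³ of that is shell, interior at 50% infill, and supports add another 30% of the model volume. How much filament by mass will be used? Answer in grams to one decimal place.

Volume inside the shell = 50.9 − 13 = 37.9 cm³.
Infill deposited: 0.50 × 37.9 → 18.95 cm³.
Support: 0.30 × 50.9 → 15.27 cm³.
Total printed volume = 13 + 18.95 + 15.27, so 47.22 cm³.
Mass = 47.22 × 1.08 = 50.9976 g.

51.0 g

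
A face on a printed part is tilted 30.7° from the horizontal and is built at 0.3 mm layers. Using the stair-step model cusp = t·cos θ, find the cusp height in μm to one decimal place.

cos(30.7°) = 0.8599, so cusp = 0.3 × 0.8599 = 0.25797 mm → 258.0 μm.

258.0 μm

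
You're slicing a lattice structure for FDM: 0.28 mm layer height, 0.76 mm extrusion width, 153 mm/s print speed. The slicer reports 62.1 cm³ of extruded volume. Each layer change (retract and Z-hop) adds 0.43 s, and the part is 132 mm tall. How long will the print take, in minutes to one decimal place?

Bead cross-section = 0.28 × 0.76, so 0.2128 mm².
Total extruded path = 62100/0.2128 = 291823.3 mm.
Time extruding = 291823.3 / 153, so 1907.3 s.
Layer count = ceil(132 / 0.28) = 472.
Z-hop total = 472 × 0.43, so 202.96 s.
Altogether 1907.3 + 202.96 = 2110.26 s, i.e. 35.2 minutes.

35.2 minutes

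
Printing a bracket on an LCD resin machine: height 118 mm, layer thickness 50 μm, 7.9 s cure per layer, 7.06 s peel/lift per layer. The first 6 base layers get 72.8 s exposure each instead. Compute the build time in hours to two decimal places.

9.92 hours

Layers = ⌈118/0.05⌉ = 2360.
Burn-in layers = 6 × (72.8 + 7.06), so 479.16 s.
Regular layers = 2354 × (7.9 + 7.06) = 35215.84 s.
Total = 479.16 + 35215.84 = 35695 s = 9.92 hours.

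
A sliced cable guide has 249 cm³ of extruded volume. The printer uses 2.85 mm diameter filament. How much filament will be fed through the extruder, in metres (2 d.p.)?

39.03 m

A = π r² = π × 1.425² = 6.3794 mm².
Length = 249 cm³ / 6.3794 mm² = 249000 / 6.3794 = 39031.88 mm = 39.03 m.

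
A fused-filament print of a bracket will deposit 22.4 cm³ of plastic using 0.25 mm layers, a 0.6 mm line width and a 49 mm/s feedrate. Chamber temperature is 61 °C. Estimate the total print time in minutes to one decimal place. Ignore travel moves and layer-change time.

Extrusion cross-section = 0.25 × 0.6, so 0.15 mm².
Total extruded path = 22400/0.15 = 149333.3 mm.
Time extruding = 149333.3 / 49, so 3047.6 s.
That's 3047.6 s → 50.8 minutes.

50.8 minutes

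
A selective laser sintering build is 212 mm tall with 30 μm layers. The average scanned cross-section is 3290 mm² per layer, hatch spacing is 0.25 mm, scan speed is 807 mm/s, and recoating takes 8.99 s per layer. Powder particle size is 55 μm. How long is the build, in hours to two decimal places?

Layer count = ceil(212 / 0.03) = 7067.
Per-layer scan distance = 3290 / 0.25, so 13160 mm.
Laser time per layer = 13160 / 807 = 16.3073 s.
Per-layer time: 16.3073 + 8.99 → 25.2973 s.
Total: 7067 × 25.2973 s = 178776.0191 s → 49.66 hours.

49.66 hours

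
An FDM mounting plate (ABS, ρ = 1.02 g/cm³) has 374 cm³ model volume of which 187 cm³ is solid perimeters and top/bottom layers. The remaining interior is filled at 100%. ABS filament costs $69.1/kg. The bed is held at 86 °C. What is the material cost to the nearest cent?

$26.36

Interior volume = 374 − 187, so 187 cm³.
Deposited infill: 1.00 × 187 → 187 cm³.
Deposited volume: 187 + 187 → 374 cm³.
Mass: 374 × 1.02 → 381.48 g.
At $69.1/kg: 381.48/1000 × 69.1 = $26.36.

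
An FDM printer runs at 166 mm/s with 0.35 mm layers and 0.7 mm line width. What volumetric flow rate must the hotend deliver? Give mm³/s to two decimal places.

A: 0.35 × 0.7 → 0.245 mm².
Q = v·A = 166 × 0.245 = 40.67 mm³/s.

40.67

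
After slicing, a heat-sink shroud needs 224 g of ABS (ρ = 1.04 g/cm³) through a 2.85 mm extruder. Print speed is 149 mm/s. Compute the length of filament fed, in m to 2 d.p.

Extruded volume: 224/1.04 = 215.3846 cm³ (215384.6 mm³).
Cross-section of 2.85 mm filament: π·(2.85/2)² = 6.3794 mm².
L = V/A = 215384.6/6.3794 = 33762.52 mm → 33.76 m.

33.76 m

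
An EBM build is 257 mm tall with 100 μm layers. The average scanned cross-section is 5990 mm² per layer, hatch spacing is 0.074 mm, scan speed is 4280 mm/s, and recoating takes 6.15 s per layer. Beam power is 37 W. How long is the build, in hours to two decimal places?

17.89 hours

Number of layers: 257 / 0.1 → 2570 (rounded up).
Hatch length per layer: 5990 / 0.074 → 80945.9 mm.
Per-layer scan time = 80945.9 / 4280, so 18.9126 s.
Time per layer: 18.9126 + 6.15 → 25.0626 s.
Total: 2570 × 25.0626 s = 64410.882 s → 17.89 hours.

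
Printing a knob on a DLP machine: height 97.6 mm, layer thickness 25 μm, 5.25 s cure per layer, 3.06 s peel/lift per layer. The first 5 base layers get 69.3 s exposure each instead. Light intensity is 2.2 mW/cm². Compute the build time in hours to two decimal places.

Layers = ⌈97.6/0.025⌉ = 3904.
Base layers = 5 × (69.3 + 3.06), so 361.8 s.
Regular layers = 3899 × (5.25 + 3.06), so 32400.69 s.
Total = 361.8 + 32400.69 = 32762.49 s = 9.10 hours.

9.10 hours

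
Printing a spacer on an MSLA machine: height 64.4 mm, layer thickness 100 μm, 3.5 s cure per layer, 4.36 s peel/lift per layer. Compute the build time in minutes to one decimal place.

Layer count = ceil(64.4 / 0.1) = 644.
Cycle time = 3.5 + 4.36, so 7.86 s.
Total = 644 × 7.86 = 5061.84 s = 84.4 minutes.

84.4 minutes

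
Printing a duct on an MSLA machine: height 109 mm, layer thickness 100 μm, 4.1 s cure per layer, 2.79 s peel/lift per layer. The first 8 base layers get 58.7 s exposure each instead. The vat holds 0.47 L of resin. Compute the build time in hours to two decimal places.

Layers = ⌈109/0.1⌉ = 1090.
Burn-in layers = 8 × (58.7 + 2.79), so 491.92 s.
Regular layers = 1082 × (4.1 + 2.79) = 7454.98 s.
Total = 491.92 + 7454.98 = 7946.9 s = 2.21 hours.

2.21 hours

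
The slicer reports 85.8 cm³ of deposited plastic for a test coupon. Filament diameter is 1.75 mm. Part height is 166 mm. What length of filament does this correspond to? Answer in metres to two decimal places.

Cross-section of 1.75 mm filament: π·(1.75/2)² = 2.4053 mm².
Length = 85.8 cm³ / 2.4053 mm² = 85800 / 2.4053 = 35671.23 mm = 35.67 m.

35.67 m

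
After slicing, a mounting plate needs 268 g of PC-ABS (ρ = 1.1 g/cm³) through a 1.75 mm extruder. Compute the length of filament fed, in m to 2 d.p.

Extruded volume: 268/1.1 = 243.6364 cm³ (243636.4 mm³).
A = π r² = π × 0.875² = 2.4053 mm².
Length = 243636.4 / 2.4053 = 101291.48 mm = 101.29 m.

101.29 m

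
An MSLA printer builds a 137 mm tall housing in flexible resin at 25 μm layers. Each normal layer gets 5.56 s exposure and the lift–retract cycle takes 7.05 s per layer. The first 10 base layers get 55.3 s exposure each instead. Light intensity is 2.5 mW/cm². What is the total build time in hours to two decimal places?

Layers = ⌈137/0.025⌉ = 5480.
Base layers: 10 × (55.3 + 7.05) → 623.5 s.
Normal layers: 5470 × (5.56 + 7.05) → 68976.7 s.
Sum: 623.5 + 68976.7 = 69600.2 s → 19.33 hours.

19.33 hours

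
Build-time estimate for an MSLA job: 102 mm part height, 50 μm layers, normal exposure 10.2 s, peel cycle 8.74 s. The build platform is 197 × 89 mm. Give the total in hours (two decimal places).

10.73 hours

Layer count = ceil(102 / 0.05) = 2040.
Cycle time: 10.2 + 8.74 → 18.94 s.
Build time: 2040 × 18.94 s = 38637.6 s, i.e. 10.73 hours.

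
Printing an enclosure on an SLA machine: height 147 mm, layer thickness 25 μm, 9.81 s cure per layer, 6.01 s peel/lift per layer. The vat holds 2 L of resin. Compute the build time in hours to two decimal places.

Layers = ⌈147/0.025⌉ = 5880.
Per-layer time = 9.81 + 6.01, so 15.82 s.
Total = 5880 × 15.82 = 93021.6 s = 25.84 hours.

25.84 hours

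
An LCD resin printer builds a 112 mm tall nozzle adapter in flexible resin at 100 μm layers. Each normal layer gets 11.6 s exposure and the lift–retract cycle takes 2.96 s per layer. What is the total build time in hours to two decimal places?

Layers = ⌈112/0.1⌉ = 1120.
Cycle time = 11.6 + 2.96, so 14.56 s.
Build time: 1120 × 14.56 s = 16307.2 s, i.e. 4.53 hours.

4.53 hours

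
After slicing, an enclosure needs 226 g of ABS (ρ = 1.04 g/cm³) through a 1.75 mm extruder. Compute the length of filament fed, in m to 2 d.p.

Volume = 226 g / 1.04 g·cm⁻³ = 217.3077 cm³ = 217307.7 mm³.
A = π r² = π × 0.875² = 2.4053 mm².
Length = 217307.7 / 2.4053 = 90345.36 mm = 90.35 m.

90.35 m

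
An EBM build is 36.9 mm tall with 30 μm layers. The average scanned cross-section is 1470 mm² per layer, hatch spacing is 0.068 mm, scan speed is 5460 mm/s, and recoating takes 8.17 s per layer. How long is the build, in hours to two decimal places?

Layers = ⌈36.9/0.03⌉ = 1230.
Scan path per layer: 1470 / 0.068 → 21617.6 mm.
Beam time per layer = 21617.6 / 5460, so 3.9593 s.
Per-layer time: 3.9593 + 8.17 → 12.1293 s.
Total: 1230 × 12.1293 s = 14919.039 s → 4.14 hours.

4.14 hours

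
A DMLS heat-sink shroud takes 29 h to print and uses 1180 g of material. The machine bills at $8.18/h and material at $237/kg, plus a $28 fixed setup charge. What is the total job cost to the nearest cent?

Machine cost = 8.18 × 29, so $237.22.
Material cost = 237 × 1180/1000, so $279.66.
Total = 237.22 + 279.66 + 28 = $544.88.

$544.88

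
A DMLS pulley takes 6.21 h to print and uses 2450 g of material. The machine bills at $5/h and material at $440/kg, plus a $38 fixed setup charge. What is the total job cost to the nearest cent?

$1147.05

Machine cost = 5 × 6.21 = $31.05.
Material charge: 440 × 2450/1000 → $1078.00.
Adding setup: 31.05 + 1078.00 + 38 → $1147.05.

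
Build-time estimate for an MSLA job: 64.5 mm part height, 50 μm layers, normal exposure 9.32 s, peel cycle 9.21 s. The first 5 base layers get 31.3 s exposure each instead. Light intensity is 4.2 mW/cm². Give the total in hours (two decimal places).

6.67 hours

Layers = ⌈64.5/0.05⌉ = 1290.
Bottom layers = 5 × (31.3 + 9.21), so 202.55 s.
Remaining layers: 1285 × (9.32 + 9.21) → 23811.05 s.
Total = 202.55 + 23811.05 = 24013.6 s = 6.67 hours.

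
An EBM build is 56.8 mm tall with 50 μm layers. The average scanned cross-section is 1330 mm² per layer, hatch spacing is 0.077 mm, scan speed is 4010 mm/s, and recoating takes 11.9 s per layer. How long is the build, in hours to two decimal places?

5.11 hours

Number of layers: 56.8 / 0.05 → 1136 (rounded up).
Hatch length per layer: 1330 / 0.077 → 17272.7 mm.
Scan time per layer: 17272.7 / 4010 → 4.3074 s.
Time per layer = 4.3074 + 11.9, so 16.2074 s.
Build time = 1136 × 16.2074 = 18411.6064 s = 5.11 hours.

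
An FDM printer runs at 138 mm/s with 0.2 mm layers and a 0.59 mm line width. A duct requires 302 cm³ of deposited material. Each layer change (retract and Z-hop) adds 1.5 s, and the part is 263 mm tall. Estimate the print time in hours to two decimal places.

5.70 hours

Line area = 0.2 × 0.59 = 0.118 mm².
Total extruded path = 302000/0.118 = 2559322 mm.
Print-move time: 2559322 / 138 → 18545.8 s.
Number of layers: 263 / 0.2 → 1315 (rounded up).
Non-print overhead = 1315 × 1.5 = 1972.5 s.
Altogether 18545.8 + 1972.5 = 20518.3 s, i.e. 5.70 hours.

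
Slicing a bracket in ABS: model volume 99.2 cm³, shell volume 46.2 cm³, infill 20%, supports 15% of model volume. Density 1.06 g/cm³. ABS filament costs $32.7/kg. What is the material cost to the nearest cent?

$2.48

Interior volume = 99.2 − 46.2, so 53 cm³.
Infill deposited = 0.20 × 53, so 10.6 cm³.
Support: 0.15 × 99.2 → 14.88 cm³.
Deposited volume = 46.2 + 10.6 + 14.88, so 71.68 cm³.
Mass = 71.68 × 1.06 = 75.9808 g.
At $32.7/kg: 75.9808/1000 × 32.7 = $2.48.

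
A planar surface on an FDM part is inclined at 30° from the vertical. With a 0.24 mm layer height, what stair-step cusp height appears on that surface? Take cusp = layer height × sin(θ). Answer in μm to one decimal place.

120.0 μm

Cusp = layer height × sin(30°) = 0.24 × 0.5000 = 0.12 mm = 120.0 μm.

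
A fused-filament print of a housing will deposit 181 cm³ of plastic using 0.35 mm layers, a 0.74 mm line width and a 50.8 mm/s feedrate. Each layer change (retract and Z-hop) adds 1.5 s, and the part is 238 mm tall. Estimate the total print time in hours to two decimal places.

4.10 hours

Extrusion cross-section: 0.35 × 0.74 → 0.259 mm².
Total extruded path = 181000/0.259 = 698841.7 mm.
Print-move time: 698841.7 / 50.8 → 13756.7 s.
Layer count = ceil(238 / 0.35) = 680.
Layer-change overhead = 680 × 1.5, so 1020 s.
Altogether 13756.7 + 1020 = 14776.7 s, i.e. 4.10 hours.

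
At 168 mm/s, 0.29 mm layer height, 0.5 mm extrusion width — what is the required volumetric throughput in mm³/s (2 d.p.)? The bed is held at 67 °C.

Extrusion cross-section = 0.29 × 0.5 = 0.145 mm².
Q = v·A = 168 × 0.145 = 24.36 mm³/s.

24.36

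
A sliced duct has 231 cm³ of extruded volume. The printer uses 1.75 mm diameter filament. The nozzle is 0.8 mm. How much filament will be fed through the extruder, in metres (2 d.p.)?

Filament cross-section = π × (1.75/2)² = 2.4053 mm².
L = 231000 mm³ / 2.4053 mm² = 96037.92 mm, i.e. 96.04 m.

96.04 m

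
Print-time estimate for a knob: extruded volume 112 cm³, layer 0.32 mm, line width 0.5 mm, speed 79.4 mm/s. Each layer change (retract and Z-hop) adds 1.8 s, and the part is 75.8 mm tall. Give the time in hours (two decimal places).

2.57 hours

Bead cross-section = 0.32 × 0.5 = 0.16 mm².
Toolpath length = 112 cm³ / 0.16 mm² = 112000 / 0.16 = 700000 mm.
Time extruding = 700000 / 79.4, so 8816.1 s.
Layer count = ceil(75.8 / 0.32) = 237.
Layer-change overhead = 237 × 1.8, so 426.6 s.
Altogether 8816.1 + 426.6 = 9242.7 s, i.e. 2.57 hours.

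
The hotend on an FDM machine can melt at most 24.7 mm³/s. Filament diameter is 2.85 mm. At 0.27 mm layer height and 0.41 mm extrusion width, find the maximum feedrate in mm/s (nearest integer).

A = 0.27 × 0.41, so 0.1107 mm².
v_max = Q/A = 24.7/0.1107 = 223.13 mm/s → 223 mm/s.

223 mm/s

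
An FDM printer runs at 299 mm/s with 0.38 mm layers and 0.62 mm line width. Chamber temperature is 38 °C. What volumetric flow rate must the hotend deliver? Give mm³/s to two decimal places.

70.44

A = 0.38 × 0.62, so 0.2356 mm².
Volumetric flow = 299 × 0.2356 = 70.44 mm³/s.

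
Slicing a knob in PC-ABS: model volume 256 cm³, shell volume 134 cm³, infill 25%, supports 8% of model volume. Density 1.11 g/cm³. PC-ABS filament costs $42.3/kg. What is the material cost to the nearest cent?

$8.69

Infill region = 256 − 134 = 122 cm³.
Deposited infill = 0.25 × 122 = 30.5 cm³.
Support = 0.08 × 256, so 20.48 cm³.
Total printed volume = 134 + 30.5 + 20.48 = 184.98 cm³.
Mass: 184.98 × 1.11 → 205.3278 g.
Cost = 205.3278 g / 1000 × $42.3/kg = $8.69.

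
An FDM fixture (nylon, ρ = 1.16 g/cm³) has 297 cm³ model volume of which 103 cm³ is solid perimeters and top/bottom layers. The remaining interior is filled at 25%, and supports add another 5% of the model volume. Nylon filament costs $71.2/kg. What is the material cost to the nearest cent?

$13.74

Infill region = 297 − 103, so 194 cm³.
Infill volume: 0.25 × 194 → 48.5 cm³.
Support: 0.05 × 297 → 14.85 cm³.
Total printed volume = 103 + 48.5 + 14.85, so 166.35 cm³.
Mass = 166.35 × 1.16 = 192.966 g.
Cost = 192.966 g / 1000 × $71.2/kg = $13.74.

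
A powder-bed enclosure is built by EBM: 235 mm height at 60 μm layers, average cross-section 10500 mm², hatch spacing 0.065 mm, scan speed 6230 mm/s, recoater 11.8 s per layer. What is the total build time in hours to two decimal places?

41.05 hours

Number of layers: 235 / 0.06 → 3917 (rounded up).
Scan path per layer = 10500 / 0.065 = 161538.5 mm.
Scan time per layer: 161538.5 / 6230 → 25.9291 s.
Per-layer time = 25.9291 + 11.8 = 37.7291 s.
3917 layers × 37.7291 s/layer = 147784.8847 s, i.e. 41.05 hours.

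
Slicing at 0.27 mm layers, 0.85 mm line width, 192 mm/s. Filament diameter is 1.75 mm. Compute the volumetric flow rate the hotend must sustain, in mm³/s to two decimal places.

Bead cross-section: 0.27 × 0.85 → 0.2295 mm².
Q = v·A = 192 × 0.2295 = 44.06 mm³/s.

44.06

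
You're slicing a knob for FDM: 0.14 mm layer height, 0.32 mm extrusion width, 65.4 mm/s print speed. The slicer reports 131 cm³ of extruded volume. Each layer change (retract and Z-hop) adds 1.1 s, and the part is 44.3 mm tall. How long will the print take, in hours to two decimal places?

Bead cross-section: 0.14 × 0.32 → 0.0448 mm².
Total extruded path = 131000/0.0448 = 2924107.1 mm.
Extrusion time = 2924107.1 / 65.4, so 44711.1 s.
Layer count = ceil(44.3 / 0.14) = 317.
Non-print overhead = 317 × 1.1, so 348.7 s.
Total = 44711.1 + 348.7 = 45059.8 s = 12.52 hours.

12.52 hours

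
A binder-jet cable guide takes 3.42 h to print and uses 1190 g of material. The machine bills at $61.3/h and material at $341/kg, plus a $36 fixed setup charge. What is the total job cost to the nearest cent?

Time charge = 61.3 × 3.42 = $209.646.
Material charge: 341 × 1190/1000 → $405.79.
Adding setup: 209.646 + 405.79 + 36 → 651.436 ≈ $651.44.

$651.44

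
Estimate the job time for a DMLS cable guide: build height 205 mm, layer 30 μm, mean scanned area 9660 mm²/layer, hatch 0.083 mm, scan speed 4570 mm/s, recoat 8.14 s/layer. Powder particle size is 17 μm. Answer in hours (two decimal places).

Layer count = ceil(205 / 0.03) = 6834.
Per-layer scan distance = 9660 / 0.083 = 116385.5 mm.
Scan time per layer = 116385.5 / 4570 = 25.4673 s.
Layer cycle = 25.4673 + 8.14, so 33.6073 s.
6834 layers × 33.6073 s/layer = 229672.2882 s, i.e. 63.80 hours.

63.80 hours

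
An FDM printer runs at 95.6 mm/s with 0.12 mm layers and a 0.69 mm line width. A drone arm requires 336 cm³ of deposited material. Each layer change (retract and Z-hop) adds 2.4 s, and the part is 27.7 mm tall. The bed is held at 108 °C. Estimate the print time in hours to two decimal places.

11.94 hours

Line area: 0.12 × 0.69 → 0.0828 mm².
Total extruded path = 336000/0.0828 = 4057971 mm.
Print-move time: 4057971 / 95.6 → 42447.4 s.
Layer count = ceil(27.7 / 0.12) = 231.
Z-hop total: 231 × 2.4 → 554.4 s.
Total = 42447.4 + 554.4 = 43001.8 s = 11.94 hours.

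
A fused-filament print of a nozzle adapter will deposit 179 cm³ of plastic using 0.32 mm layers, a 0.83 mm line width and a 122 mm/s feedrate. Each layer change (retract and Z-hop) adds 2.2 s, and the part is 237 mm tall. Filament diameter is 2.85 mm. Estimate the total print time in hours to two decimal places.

Extrusion cross-section: 0.32 × 0.83 → 0.2656 mm².
Path length: 179000 mm³ / 0.2656 mm² → 673945.8 mm.
Print-move time = 673945.8 / 122 = 5524.1 s.
Layer count = ceil(237 / 0.32) = 741.
Layer-change overhead = 741 × 2.2, so 1630.2 s.
Total = 5524.1 + 1630.2 = 7154.3 s = 1.99 hours.

1.99 hours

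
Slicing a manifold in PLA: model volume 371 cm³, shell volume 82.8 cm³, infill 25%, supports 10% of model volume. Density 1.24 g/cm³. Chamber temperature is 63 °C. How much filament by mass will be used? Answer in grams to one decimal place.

Volume inside the shell = 371 − 82.8 = 288.2 cm³.
Deposited infill = 0.25 × 288.2, so 72.05 cm³.
Support: 0.10 × 371 → 37.1 cm³.
Deposited volume = 82.8 + 72.05 + 37.1 = 191.95 cm³.
Mass = 191.95 × 1.24, so 238.018 g.

238.0 g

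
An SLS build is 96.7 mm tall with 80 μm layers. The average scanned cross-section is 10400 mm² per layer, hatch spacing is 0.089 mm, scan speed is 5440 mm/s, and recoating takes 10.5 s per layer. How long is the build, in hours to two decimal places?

Layer count = ceil(96.7 / 0.08) = 1209.
Scan path per layer = 10400 / 0.089 = 116853.9 mm.
Laser time per layer: 116853.9 / 5440 → 21.4805 s.
Time per layer: 21.4805 + 10.5 → 31.9805 s.
Build time = 1209 × 31.9805 = 38664.4245 s = 10.74 hours.

10.74 hours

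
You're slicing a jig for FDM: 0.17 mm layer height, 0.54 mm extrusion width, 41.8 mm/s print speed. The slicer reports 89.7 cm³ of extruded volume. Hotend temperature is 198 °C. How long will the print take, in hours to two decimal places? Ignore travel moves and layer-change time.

Extrusion cross-section = 0.17 × 0.54, so 0.0918 mm².
Toolpath length = 89.7 cm³ / 0.0918 mm² = 89700 / 0.0918 = 977124.2 mm.
Print-move time = 977124.2 / 41.8, so 23376.2 s.
That's 23376.2 s → 6.49 hours.

6.49 hours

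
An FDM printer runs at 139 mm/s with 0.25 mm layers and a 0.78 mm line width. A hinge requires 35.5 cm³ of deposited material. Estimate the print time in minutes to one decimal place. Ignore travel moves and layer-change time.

Extrusion cross-section: 0.25 × 0.78 → 0.195 mm².
Path length: 35500 mm³ / 0.195 mm² → 182051.3 mm.
Time extruding = 182051.3 / 139 = 1309.7 s.
Converting: 1309.7 s = 21.8 minutes.

21.8 minutes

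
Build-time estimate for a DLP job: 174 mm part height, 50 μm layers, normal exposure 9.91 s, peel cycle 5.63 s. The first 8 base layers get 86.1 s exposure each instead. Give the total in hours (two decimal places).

Layers = ⌈174/0.05⌉ = 3480.
Burn-in layers = 8 × (86.1 + 5.63), so 733.84 s.
Regular layers = 3472 × (9.91 + 5.63), so 53954.88 s.
Total = 733.84 + 53954.88 = 54688.72 s = 15.19 hours.

15.19 hours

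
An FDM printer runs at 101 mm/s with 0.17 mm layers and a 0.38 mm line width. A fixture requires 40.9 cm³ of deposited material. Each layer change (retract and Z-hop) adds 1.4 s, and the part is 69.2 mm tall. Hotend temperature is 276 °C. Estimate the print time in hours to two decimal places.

Line area: 0.17 × 0.38 → 0.0646 mm².
Path length: 40900 mm³ / 0.0646 mm² → 633126.9 mm.
Extrusion time = 633126.9 / 101, so 6268.6 s.
Number of layers: 69.2 / 0.17 → 408 (rounded up).
Non-print overhead = 408 × 1.4 = 571.2 s.
Altogether 6268.6 + 571.2 = 6839.8 s, i.e. 1.90 hours.

1.90 hours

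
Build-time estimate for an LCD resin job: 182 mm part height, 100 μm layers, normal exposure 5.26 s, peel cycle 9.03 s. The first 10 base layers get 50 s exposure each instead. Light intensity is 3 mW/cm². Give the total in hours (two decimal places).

7.35 hours

Layers = ⌈182/0.1⌉ = 1820.
Burn-in layers = 10 × (50 + 9.03), so 590.3 s.
Normal layers: 1810 × (5.26 + 9.03) → 25864.9 s.
Total = 590.3 + 25864.9 = 26455.2 s = 7.35 hours.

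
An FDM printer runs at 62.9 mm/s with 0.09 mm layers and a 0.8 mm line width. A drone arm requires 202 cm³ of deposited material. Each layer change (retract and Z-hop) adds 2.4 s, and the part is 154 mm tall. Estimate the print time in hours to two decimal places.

13.53 hours

Line area: 0.09 × 0.8 → 0.072 mm².
Toolpath length = 202 cm³ / 0.072 mm² = 202000 / 0.072 = 2805555.6 mm.
Extrusion time = 2805555.6 / 62.9 = 44603.4 s.
Number of layers: 154 / 0.09 → 1712 (rounded up).
Non-print overhead = 1712 × 2.4 = 4108.8 s.
Altogether 44603.4 + 4108.8 = 48712.2 s, i.e. 13.53 hours.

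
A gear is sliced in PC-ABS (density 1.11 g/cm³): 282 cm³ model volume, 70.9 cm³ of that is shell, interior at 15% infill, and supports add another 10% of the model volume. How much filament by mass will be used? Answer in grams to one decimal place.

Volume inside the shell = 282 − 70.9 = 211.1 cm³.
Infill volume = 0.15 × 211.1, so 31.665 cm³.
Support = 0.10 × 282 = 28.2 cm³.
Deposited volume: 70.9 + 31.665 + 28.2 → 130.765 cm³.
Mass = 130.765 × 1.11 = 145.14915 g.

145.1 g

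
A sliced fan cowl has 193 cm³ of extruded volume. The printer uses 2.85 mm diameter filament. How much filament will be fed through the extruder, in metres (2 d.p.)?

Filament cross-section = π × (2.85/2)² = 6.3794 mm².
Length = 193 cm³ / 6.3794 mm² = 193000 / 6.3794 = 30253.63 mm = 30.25 m.

30.25 m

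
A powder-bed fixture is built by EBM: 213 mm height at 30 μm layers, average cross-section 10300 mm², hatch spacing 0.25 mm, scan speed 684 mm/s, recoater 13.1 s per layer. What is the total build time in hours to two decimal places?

144.63 hours

Layers = ⌈213/0.03⌉ = 7100.
Scan path per layer = 10300 / 0.25, so 41200 mm.
Scan time per layer = 41200 / 684 = 60.2339 s.
Layer cycle = 60.2339 + 13.1 = 73.3339 s.
7100 layers × 73.3339 s/layer = 520670.69 s, i.e. 144.63 hours.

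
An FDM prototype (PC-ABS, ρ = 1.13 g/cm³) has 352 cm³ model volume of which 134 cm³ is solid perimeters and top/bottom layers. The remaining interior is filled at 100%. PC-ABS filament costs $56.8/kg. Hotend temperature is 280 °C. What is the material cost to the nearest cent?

Volume inside the shell = 352 − 134, so 218 cm³.
Infill volume: 1.00 × 218 → 218 cm³.
Total printed volume: 134 + 218 → 352 cm³.
Mass = 352 × 1.13 = 397.76 g.
At $56.8/kg: 397.76/1000 × 56.8 = $22.59.

$22.59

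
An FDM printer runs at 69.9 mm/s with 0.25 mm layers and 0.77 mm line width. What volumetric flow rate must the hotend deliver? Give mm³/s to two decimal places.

13.46

Extrusion cross-section = 0.25 × 0.77, so 0.1925 mm².
Q = v·A = 69.9 × 0.1925 = 13.46 mm³/s.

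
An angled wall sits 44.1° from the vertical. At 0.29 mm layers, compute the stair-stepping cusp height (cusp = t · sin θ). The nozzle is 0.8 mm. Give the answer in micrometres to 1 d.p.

201.8 μm

h_c = t·sin θ = 0.29 × 0.6959 = 0.201811 mm (201.8 μm).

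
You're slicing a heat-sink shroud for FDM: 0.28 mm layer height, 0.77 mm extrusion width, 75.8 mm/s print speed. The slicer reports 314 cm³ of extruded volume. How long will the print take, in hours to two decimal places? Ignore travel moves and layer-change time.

5.34 hours

Line area = 0.28 × 0.77 = 0.2156 mm².
Path length: 314000 mm³ / 0.2156 mm² → 1456400.7 mm.
Extrusion time = 1456400.7 / 75.8 = 19213.7 s.
Converting: 19213.7 s = 5.34 hours.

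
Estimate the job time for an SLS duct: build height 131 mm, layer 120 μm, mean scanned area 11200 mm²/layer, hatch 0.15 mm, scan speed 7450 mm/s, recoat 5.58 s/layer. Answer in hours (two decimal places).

4.73 hours

Layers = ⌈131/0.12⌉ = 1092.
Scan path per layer = 11200 / 0.15 = 74666.7 mm.
Per-layer scan time = 74666.7 / 7450, so 10.0224 s.
Per-layer time: 10.0224 + 5.58 → 15.6024 s.
Total: 1092 × 15.6024 s = 17037.8208 s → 4.73 hours.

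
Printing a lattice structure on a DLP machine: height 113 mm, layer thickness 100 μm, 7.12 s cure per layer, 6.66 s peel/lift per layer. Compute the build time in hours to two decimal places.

Layers = ⌈113/0.1⌉ = 1130.
Cycle time = 7.12 + 6.66, so 13.78 s.
Build time: 1130 × 13.78 s = 15571.4 s, i.e. 4.33 hours.

4.33 hours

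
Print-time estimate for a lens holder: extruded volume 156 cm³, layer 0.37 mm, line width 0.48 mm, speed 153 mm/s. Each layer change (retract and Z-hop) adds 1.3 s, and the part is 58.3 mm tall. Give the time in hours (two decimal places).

Extrusion cross-section = 0.37 × 0.48, so 0.1776 mm².
Total extruded path = 156000/0.1776 = 878378.4 mm.
Print-move time = 878378.4 / 153 = 5741 s.
Layer count = ceil(58.3 / 0.37) = 158.
Non-print overhead = 158 × 1.3, so 205.4 s.
Total = 5741 + 205.4 = 5946.4 s = 1.65 hours.

1.65 hours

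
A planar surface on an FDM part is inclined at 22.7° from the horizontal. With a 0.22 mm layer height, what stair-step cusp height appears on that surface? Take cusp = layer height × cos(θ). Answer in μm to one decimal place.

Cusp = layer height × cos(22.7°) = 0.22 × 0.9225 = 0.20295 mm = 203.0 μm.

203.0 μm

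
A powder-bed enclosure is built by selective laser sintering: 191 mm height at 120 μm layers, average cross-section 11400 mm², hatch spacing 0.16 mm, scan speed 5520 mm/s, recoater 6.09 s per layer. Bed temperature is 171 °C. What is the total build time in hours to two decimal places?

Layers = ⌈191/0.12⌉ = 1592.
Scan path per layer: 11400 / 0.16 → 71250 mm.
Per-layer scan time = 71250 / 5520 = 12.9076 s.
Layer cycle: 12.9076 + 6.09 → 18.9976 s.
Total: 1592 × 18.9976 s = 30244.1792 s → 8.40 hours.

8.40 hours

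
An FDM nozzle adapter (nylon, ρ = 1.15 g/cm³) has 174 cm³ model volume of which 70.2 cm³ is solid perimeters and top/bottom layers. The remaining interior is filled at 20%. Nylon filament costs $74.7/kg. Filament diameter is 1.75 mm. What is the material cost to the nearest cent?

$7.81

Infill region: 174 − 70.2 → 103.8 cm³.
Deposited infill: 0.20 × 103.8 → 20.76 cm³.
Total printed volume = 70.2 + 20.76 = 90.96 cm³.
Mass = 90.96 × 1.15, so 104.604 g.
Cost = 104.604 g / 1000 × $74.7/kg = $7.81.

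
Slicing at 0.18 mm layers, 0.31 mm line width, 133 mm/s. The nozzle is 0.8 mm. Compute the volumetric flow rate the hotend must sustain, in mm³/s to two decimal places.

7.42

A: 0.18 × 0.31 → 0.0558 mm².
Volumetric flow = 133 × 0.0558 = 7.42 mm³/s.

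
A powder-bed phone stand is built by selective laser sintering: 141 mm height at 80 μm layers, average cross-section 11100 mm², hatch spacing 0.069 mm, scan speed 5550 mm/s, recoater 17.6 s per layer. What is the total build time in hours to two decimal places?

22.81 hours

Layers = ⌈141/0.08⌉ = 1763.
Per-layer scan distance: 11100 / 0.069 → 160869.6 mm.
Per-layer scan time: 160869.6 / 5550 → 28.9855 s.
Per-layer time = 28.9855 + 17.6 = 46.5855 s.
Total: 1763 × 46.5855 s = 82130.2365 s → 22.81 hours.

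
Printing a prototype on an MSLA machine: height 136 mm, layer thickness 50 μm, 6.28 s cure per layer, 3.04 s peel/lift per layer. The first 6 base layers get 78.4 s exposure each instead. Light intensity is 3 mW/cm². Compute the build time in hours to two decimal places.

Layers = ⌈136/0.05⌉ = 2720.
Bottom layers = 6 × (78.4 + 3.04), so 488.64 s.
Remaining layers: 2714 × (6.28 + 3.04) → 25294.48 s.
Total = 488.64 + 25294.48 = 25783.12 s = 7.16 hours.

7.16 hours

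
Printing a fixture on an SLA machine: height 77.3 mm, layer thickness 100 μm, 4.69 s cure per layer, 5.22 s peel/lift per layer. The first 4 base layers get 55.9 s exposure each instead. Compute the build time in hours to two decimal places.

Layers = ⌈77.3/0.1⌉ = 773.
Base layers = 4 × (55.9 + 5.22) = 244.48 s.
Remaining layers = 769 × (4.69 + 5.22), so 7620.79 s.
Total = 244.48 + 7620.79 = 7865.27 s = 2.18 hours.

2.18 hours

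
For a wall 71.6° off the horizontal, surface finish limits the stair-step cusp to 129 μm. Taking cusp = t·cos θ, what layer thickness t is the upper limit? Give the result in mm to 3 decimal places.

0.409 mm

Layer height = cusp / cos(71.6°) = 0.129 / 0.3156 = 0.409 mm.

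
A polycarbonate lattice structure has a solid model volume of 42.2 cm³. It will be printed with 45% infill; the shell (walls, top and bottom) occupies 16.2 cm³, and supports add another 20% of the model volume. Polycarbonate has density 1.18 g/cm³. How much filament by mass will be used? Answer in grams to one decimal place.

Interior volume = 42.2 − 16.2 = 26 cm³.
Infill volume: 0.45 × 26 → 11.7 cm³.
Support = 0.20 × 42.2 = 8.44 cm³.
Deposited volume = 16.2 + 11.7 + 8.44, so 36.34 cm³.
Mass = 36.34 × 1.18, so 42.8812 g.

42.9 g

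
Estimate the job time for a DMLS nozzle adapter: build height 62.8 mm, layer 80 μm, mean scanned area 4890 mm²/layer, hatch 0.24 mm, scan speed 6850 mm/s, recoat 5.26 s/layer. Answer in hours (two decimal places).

1.80 hours

Layers = ⌈62.8/0.08⌉ = 785.
Scan path per layer = 4890 / 0.24, so 20375 mm.
Laser time per layer = 20375 / 6850, so 2.9745 s.
Per-layer time = 2.9745 + 5.26 = 8.2345 s.
Total: 785 × 8.2345 s = 6464.0825 s → 1.80 hours.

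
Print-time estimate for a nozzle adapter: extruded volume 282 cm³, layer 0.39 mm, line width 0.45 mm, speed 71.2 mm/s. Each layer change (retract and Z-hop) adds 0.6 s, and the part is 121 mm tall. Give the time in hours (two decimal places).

6.32 hours

Extrusion cross-section = 0.39 × 0.45, so 0.1755 mm².
Total extruded path = 282000/0.1755 = 1606837.6 mm.
Print-move time = 1606837.6 / 71.2 = 22567.9 s.
Layer count = ceil(121 / 0.39) = 311.
Layer-change overhead: 311 × 0.6 → 186.6 s.
Total = 22567.9 + 186.6 = 22754.5 s = 6.32 hours.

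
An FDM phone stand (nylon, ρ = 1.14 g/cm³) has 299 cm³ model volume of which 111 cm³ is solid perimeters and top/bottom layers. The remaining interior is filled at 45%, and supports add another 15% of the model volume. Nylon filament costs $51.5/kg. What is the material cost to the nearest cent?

$14.12

Infill region = 299 − 111, so 188 cm³.
Deposited infill = 0.45 × 188 = 84.6 cm³.
Support: 0.15 × 299 → 44.85 cm³.
Total printed volume = 111 + 84.6 + 44.85, so 240.45 cm³.
Mass = 240.45 × 1.14 = 274.113 g.
Cost = 274.113 g / 1000 × $51.5/kg = $14.12.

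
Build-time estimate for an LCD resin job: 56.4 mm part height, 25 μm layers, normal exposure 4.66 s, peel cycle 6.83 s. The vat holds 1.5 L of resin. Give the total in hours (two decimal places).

Number of layers: 56.4 / 0.025 → 2256 (rounded up).
Cycle time = 4.66 + 6.83, so 11.49 s.
Total = 2256 × 11.49 = 25921.44 s = 7.20 hours.

7.20 hours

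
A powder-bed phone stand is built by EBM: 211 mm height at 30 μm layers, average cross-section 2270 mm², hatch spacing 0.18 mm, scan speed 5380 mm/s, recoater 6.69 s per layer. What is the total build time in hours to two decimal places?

17.65 hours

Layer count = ceil(211 / 0.03) = 7034.
Scan path per layer = 2270 / 0.18, so 12611.1 mm.
Beam time per layer: 12611.1 / 5380 → 2.3441 s.
Time per layer = 2.3441 + 6.69 = 9.0341 s.
7034 layers × 9.0341 s/layer = 63545.8594 s, i.e. 17.65 hours.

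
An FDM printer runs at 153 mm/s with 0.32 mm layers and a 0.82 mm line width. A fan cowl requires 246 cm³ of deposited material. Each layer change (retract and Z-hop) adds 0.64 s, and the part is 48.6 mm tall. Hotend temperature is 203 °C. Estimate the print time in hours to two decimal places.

1.73 hours

Extrusion cross-section = 0.32 × 0.82 = 0.2624 mm².
Total extruded path = 246000/0.2624 = 937500 mm.
Extrusion time = 937500 / 153, so 6127.5 s.
Layer count = ceil(48.6 / 0.32) = 152.
Non-print overhead = 152 × 0.64 = 97.28 s.
Altogether 6127.5 + 97.28 = 6224.78 s, i.e. 1.73 hours.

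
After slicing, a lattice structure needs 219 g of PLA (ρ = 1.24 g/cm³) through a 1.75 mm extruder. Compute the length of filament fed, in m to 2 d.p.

Volume = 219 g / 1.24 g·cm⁻³ = 176.6129 cm³ = 176612.9 mm³.
Filament cross-section = π × (1.75/2)² = 2.4053 mm².
Length = 176612.9 / 2.4053 = 73426.56 mm = 73.43 m.

73.43 m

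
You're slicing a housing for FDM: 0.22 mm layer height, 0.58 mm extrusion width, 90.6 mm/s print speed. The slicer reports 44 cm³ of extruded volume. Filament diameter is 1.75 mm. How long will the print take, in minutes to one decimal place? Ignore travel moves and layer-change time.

Bead cross-section = 0.22 × 0.58, so 0.1276 mm².
Toolpath length = 44 cm³ / 0.1276 mm² = 44000 / 0.1276 = 344827.6 mm.
Time extruding = 344827.6 / 90.6, so 3806 s.
Converting: 3806 s = 63.4 minutes.

63.4 minutes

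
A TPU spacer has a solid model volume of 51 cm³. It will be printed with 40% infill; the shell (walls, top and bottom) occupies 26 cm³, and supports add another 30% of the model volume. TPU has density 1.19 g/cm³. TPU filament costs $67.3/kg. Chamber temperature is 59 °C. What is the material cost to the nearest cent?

Interior volume = 51 − 26 = 25 cm³.
Deposited infill: 0.40 × 25 → 10 cm³.
Support: 0.30 × 51 → 15.3 cm³.
Total extruded = 26 + 10 + 15.3, so 51.3 cm³.
Mass: 51.3 × 1.19 → 61.047 g.
Cost = 61.047 g / 1000 × $67.3/kg = $4.11.

$4.11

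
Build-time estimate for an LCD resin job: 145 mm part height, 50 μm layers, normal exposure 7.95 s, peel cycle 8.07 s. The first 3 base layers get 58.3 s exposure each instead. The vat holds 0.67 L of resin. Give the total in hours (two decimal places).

Layer count = ceil(145 / 0.05) = 2900.
Burn-in layers: 3 × (58.3 + 8.07) → 199.11 s.
Remaining layers: 2897 × (7.95 + 8.07) → 46409.94 s.
Sum: 199.11 + 46409.94 = 46609.05 s → 12.95 hours.

12.95 hours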